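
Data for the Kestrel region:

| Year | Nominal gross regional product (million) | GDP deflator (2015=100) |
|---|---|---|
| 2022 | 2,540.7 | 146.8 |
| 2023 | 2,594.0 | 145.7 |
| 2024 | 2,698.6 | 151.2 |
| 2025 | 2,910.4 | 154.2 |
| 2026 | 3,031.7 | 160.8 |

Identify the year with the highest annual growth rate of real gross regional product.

2023: real = 2594.0/1.457 = 1780.37; growth vs 2022 (1730.72) = 2.87%.
2024: real = 2698.6/1.512 = 1784.79; growth vs 2023 (1780.37) = 0.25%.
2025: real = 2910.4/1.542 = 1887.42; growth vs 2024 (1784.79) = 5.75%.
2026: real = 3031.7/1.608 = 1885.39; growth vs 2025 (1887.42) = -0.11%.

2025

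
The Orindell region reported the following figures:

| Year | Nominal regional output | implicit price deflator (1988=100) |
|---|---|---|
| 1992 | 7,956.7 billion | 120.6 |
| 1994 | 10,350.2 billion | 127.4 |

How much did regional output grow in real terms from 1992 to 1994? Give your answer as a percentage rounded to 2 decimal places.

23.14%

Real regional output 1992 = 7956.7 / 1.206 = 6597.60.
Real regional output 1994 = 10350.2 / 1.274 = 8124.18.
Real growth = 8124.18 / 6597.60 − 1 = 0.2314.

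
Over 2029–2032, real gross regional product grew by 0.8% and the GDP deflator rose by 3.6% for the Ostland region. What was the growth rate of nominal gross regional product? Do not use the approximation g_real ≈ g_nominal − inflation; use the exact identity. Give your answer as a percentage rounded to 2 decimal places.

(1 + g_nom) = (1 + g_real)(1 + π) = 1.0080 × 1.0360 = 1.04429.

4.43%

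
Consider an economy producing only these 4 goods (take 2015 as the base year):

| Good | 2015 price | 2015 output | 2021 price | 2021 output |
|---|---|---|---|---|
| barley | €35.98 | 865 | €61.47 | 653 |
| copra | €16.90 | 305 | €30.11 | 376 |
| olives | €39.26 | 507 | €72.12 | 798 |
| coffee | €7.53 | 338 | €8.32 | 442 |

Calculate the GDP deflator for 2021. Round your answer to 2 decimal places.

174.69

Nominal GDP 2021 = 61.47·653 + 30.11·376 + 72.12·798 + 8.32·442 = 112690.47.
Real GDP 2021 (at 2015 prices) = 35.98·653 + 16.90·376 + 39.26·798 + 7.53·442 = 64507.08.
Deflator = Nominal/Real × 100 = 112690.47/64507.08 × 100 = 174.695.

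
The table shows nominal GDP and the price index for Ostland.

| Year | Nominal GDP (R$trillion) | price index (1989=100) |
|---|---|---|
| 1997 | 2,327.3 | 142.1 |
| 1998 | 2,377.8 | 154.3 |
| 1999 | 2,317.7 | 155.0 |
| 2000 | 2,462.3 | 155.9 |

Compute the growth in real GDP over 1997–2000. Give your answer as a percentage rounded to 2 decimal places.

-3.56%

Real GDP 1997 = 2327.3/1.421 = 1637.79.
Real GDP 2000 = 2462.3/1.559 = 1579.41.
Change = 1579.41/1637.79 − 1 = -0.0356.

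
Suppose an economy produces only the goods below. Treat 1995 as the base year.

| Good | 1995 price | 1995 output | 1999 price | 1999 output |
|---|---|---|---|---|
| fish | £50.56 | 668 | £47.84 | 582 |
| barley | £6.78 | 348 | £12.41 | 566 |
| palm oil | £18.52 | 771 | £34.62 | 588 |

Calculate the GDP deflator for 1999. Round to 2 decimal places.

Nominal GDP 1999 = 47.84·582 + 12.41·566 + 34.62·588 = 55223.50.
Real GDP 1999 (at 1995 prices) = 50.56·582 + 6.78·566 + 18.52·588 = 44153.16.
Deflator = Nominal/Real × 100 = 55223.50/44153.16 × 100 = 125.073.

125.07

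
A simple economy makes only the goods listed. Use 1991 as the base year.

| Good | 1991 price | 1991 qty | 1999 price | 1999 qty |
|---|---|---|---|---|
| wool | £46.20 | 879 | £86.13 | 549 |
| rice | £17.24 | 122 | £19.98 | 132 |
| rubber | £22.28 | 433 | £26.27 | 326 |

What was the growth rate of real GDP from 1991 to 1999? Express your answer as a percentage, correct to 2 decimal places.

-33.34%

Real GDP 1991 = Nominal GDP 1991 = 46.20·879 + 17.24·122 + 22.28·433 = 52360.32.
Real GDP 1999 (at 1991 prices) = 46.20·549 + 17.24·132 + 22.28·326 = 34902.76.
Real growth = 34902.76/52360.32 − 1 = -0.3334.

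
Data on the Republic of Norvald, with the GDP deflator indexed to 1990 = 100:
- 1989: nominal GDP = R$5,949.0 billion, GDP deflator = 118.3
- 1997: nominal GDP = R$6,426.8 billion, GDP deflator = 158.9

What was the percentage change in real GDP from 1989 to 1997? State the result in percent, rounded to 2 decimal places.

-19.57%

Real GDP 1989 = 5949.0 / 1.183 = 5028.74.
Real GDP 1997 = 6426.8 / 1.589 = 4044.56.
Real growth = 4044.56 / 5028.74 − 1 = -0.1957.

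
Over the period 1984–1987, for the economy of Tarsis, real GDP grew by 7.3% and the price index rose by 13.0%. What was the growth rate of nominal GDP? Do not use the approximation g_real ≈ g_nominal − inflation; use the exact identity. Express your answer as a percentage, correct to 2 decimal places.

(1 + g_nom) = (1 + g_real)(1 + π) = 1.0730 × 1.1300 = 1.21249.

21.25%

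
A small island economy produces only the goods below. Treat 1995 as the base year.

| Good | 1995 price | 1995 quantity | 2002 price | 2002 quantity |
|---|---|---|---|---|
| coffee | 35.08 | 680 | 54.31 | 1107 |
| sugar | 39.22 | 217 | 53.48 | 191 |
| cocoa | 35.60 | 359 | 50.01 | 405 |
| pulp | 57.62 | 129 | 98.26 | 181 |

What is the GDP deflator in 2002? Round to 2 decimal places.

Nominal GDP 2002 = 54.31·1107 + 53.48·191 + 50.01·405 + 98.26·181 = 108374.96.
Real GDP 2002 (at 1995 prices) = 35.08·1107 + 39.22·191 + 35.60·405 + 57.62·181 = 71171.80.
Deflator = Nominal/Real × 100 = 108374.96/71171.80 × 100 = 152.272.

152.27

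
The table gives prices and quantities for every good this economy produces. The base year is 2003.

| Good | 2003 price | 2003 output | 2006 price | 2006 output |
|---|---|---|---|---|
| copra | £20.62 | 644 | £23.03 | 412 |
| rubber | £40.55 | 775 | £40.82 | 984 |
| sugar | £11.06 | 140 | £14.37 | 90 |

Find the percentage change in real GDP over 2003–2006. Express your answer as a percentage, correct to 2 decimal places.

6.78%

Real GDP 2003 = Nominal GDP 2003 = 20.62·644 + 40.55·775 + 11.06·140 = 46253.93.
Real GDP 2006 (at 2003 prices) = 20.62·412 + 40.55·984 + 11.06·90 = 49392.04.
Real growth = 49392.04/46253.93 − 1 = 0.0678.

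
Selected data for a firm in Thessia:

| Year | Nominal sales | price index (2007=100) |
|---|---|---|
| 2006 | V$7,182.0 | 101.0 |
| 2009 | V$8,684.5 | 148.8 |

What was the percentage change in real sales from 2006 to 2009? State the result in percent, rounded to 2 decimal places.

Deflate each year: 2006 → 7182.0/1.010 = 7110.89; 2009 → 8684.5/1.488 = 5836.36.
So real sales changed by 5836.36/7110.89 − 1 = -0.1792, i.e. -17.92%.

-17.92%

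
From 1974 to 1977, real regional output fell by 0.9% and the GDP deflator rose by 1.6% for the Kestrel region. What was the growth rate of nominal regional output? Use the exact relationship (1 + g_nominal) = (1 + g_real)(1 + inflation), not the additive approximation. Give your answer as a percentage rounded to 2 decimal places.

0.69%

(1 + g_nom) = (1 + g_real)(1 + π) = 0.9910 × 1.0160 = 1.00686.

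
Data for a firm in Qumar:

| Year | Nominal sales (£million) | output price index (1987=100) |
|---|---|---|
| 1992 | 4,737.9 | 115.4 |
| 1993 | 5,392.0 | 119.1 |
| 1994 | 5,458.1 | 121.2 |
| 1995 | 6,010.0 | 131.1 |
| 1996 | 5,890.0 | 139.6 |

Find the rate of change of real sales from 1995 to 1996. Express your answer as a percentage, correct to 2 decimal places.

Real sales 1995 = 6010.0/1.311 = 4584.29.
Real sales 1996 = 5890.0/1.396 = 4219.20.
Change = 4219.20/4584.29 − 1 = -0.0796.

-7.96%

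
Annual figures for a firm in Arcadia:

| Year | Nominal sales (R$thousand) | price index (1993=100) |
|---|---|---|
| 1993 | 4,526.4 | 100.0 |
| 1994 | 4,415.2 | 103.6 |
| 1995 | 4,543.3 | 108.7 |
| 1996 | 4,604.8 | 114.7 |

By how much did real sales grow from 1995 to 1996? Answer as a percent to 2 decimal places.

-3.95%

Real sales 1995 = 4543.3/1.087 = 4179.67.
Real sales 1996 = 4604.8/1.147 = 4014.65.
Change = 4014.65/4179.67 − 1 = -0.0395.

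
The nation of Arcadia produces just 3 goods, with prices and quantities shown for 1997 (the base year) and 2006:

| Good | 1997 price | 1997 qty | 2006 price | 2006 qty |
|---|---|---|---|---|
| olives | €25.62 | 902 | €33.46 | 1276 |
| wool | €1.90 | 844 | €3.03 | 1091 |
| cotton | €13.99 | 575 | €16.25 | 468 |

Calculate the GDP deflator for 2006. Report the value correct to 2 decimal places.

129.76

Nominal GDP 2006 = 33.46·1276 + 3.03·1091 + 16.25·468 = 53605.69.
Real GDP 2006 (at 1997 prices) = 25.62·1276 + 1.90·1091 + 13.99·468 = 41311.34.
Deflator = Nominal/Real × 100 = 53605.69/41311.34 × 100 = 129.760.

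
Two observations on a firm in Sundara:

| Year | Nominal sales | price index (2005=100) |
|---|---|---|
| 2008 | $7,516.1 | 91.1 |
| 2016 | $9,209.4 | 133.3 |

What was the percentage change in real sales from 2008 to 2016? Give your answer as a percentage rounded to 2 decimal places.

Real sales 2008 = 7516.1 / 0.911 = 8250.38.
Real sales 2016 = 9209.4 / 1.333 = 6908.78.
Real growth = 6908.78 / 8250.38 − 1 = -0.1626.

-16.26%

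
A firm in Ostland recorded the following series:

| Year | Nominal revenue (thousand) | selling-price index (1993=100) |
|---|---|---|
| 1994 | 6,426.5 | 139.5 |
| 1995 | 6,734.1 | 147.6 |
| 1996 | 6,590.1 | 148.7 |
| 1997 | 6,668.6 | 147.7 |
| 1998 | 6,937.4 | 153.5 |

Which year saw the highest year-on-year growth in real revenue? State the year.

1997

1995: real = 6734.1/1.476 = 4562.40; growth vs 1994 (4606.81) = -0.96%.
1996: real = 6590.1/1.487 = 4431.81; growth vs 1995 (4562.40) = -2.86%.
1997: real = 6668.6/1.477 = 4514.96; growth vs 1996 (4431.81) = 1.88%.
1998: real = 6937.4/1.535 = 4519.48; growth vs 1997 (4514.96) = 0.10%.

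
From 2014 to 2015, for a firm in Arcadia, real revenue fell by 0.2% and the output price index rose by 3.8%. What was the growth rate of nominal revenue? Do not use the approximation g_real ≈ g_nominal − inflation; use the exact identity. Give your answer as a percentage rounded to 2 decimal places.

(1 + g_nom) = (1 + g_real)(1 + π) = 0.9980 × 1.0380 = 1.03592.

3.59%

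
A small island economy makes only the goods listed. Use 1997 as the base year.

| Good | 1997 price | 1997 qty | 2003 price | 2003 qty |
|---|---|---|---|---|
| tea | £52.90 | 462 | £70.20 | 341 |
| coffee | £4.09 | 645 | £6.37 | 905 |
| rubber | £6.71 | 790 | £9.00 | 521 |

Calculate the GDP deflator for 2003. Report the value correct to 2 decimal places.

136.28

Nominal GDP 2003 = 70.20·341 + 6.37·905 + 9.00·521 = 34392.05.
Real GDP 2003 (at 1997 prices) = 52.90·341 + 4.09·905 + 6.71·521 = 25236.26.
Deflator = Nominal/Real × 100 = 34392.05/25236.26 × 100 = 136.280.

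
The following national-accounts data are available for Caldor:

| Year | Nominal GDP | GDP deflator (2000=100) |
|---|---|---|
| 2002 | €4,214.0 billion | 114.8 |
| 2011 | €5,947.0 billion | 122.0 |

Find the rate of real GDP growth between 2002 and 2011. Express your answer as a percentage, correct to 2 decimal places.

32.80%

Deflate each year: 2002 → 4214.0/1.148 = 3670.73; 2011 → 5947.0/1.220 = 4874.59.
So real GDP changed by 4874.59/3670.73 − 1 = 0.3280, i.e. 32.80%.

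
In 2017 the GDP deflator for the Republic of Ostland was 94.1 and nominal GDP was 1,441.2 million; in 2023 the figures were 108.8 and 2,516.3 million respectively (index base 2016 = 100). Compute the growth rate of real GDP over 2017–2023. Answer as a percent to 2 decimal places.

51.01%

Real GDP 2017 = 1441.2 / 0.941 = 1531.56.
Real GDP 2023 = 2516.3 / 1.088 = 2312.78.
Real growth = 2312.78 / 1531.56 − 1 = 0.5101.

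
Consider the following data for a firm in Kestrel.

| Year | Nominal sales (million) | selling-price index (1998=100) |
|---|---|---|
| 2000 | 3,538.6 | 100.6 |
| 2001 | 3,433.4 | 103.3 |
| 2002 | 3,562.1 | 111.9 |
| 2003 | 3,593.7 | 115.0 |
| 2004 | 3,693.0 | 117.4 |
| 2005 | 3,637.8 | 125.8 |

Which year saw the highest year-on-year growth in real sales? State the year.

2004

2001: real = 3433.4/1.033 = 3323.72; growth vs 2000 (3517.50) = -5.51%.
2002: real = 3562.1/1.119 = 3183.29; growth vs 2001 (3323.72) = -4.23%.
2003: real = 3593.7/1.150 = 3124.96; growth vs 2002 (3183.29) = -1.83%.
2004: real = 3693.0/1.174 = 3145.66; growth vs 2003 (3124.96) = 0.66%.
2005: real = 3637.8/1.258 = 2891.73; growth vs 2004 (3145.66) = -8.07%.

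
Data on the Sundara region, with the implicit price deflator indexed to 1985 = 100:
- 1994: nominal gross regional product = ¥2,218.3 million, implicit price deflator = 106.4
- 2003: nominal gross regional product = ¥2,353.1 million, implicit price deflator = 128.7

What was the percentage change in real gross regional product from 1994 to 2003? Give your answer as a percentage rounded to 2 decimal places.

Deflate each year: 1994 → 2218.3/1.064 = 2084.87; 2003 → 2353.1/1.287 = 1828.36.
So real gross regional product changed by 1828.36/2084.87 − 1 = -0.1230, i.e. -12.30%.

-12.30%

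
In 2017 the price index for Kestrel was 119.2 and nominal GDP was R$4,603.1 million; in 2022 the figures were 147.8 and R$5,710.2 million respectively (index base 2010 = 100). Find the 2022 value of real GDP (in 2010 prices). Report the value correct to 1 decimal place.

R$3,863.5 million

Real GDP = Nominal / (price index/100) = 5710.2 / 1.478 = 3863.46.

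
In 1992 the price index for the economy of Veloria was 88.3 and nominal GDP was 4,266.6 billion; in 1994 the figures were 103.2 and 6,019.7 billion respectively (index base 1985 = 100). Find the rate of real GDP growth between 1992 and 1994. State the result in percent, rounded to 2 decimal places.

20.72%

Deflate each year: 1992 → 4266.6/0.883 = 4831.94; 1994 → 6019.7/1.032 = 5833.04.
So real GDP changed by 5833.04/4831.94 − 1 = 0.2072, i.e. 20.72%.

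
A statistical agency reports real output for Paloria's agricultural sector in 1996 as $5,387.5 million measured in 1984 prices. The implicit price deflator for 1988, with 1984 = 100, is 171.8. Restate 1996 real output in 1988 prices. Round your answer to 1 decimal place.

Real output in 1988 prices = Real output in 1984 prices × (P_1988/P_1984) = 5387.5 × 1.718 = 9255.73.

$9,255.7 million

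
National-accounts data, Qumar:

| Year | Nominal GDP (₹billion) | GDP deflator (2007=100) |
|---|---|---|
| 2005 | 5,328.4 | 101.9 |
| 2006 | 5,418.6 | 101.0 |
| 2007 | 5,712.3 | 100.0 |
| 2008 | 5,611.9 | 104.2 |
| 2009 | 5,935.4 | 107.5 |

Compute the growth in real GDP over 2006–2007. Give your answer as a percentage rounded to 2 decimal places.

Real GDP 2006 = 5418.6/1.010 = 5364.95.
Real GDP 2007 = 5712.3/1.000 = 5712.30.
Change = 5712.30/5364.95 − 1 = 0.0647.

6.47%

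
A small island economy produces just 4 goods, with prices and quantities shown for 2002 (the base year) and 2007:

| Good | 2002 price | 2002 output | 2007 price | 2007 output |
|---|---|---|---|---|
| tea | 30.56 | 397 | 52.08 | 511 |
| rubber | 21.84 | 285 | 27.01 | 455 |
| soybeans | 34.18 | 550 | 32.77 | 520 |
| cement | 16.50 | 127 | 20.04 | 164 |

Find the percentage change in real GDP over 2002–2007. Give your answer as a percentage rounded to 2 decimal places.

Real GDP 2002 = Nominal GDP 2002 = 30.56·397 + 21.84·285 + 34.18·550 + 16.50·127 = 39251.22.
Real GDP 2007 (at 2002 prices) = 30.56·511 + 21.84·455 + 34.18·520 + 16.50·164 = 46032.96.
Real growth = 46032.96/39251.22 − 1 = 0.1728.

17.28%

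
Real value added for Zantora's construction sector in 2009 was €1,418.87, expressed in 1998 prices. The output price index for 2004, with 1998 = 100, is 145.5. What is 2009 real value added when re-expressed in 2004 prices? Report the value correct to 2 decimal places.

Real value added in 2004 prices = Real value added in 1998 prices × (P_2004/P_1998) = 1418.87 × 1.455 = 2064.46.

€2,064.46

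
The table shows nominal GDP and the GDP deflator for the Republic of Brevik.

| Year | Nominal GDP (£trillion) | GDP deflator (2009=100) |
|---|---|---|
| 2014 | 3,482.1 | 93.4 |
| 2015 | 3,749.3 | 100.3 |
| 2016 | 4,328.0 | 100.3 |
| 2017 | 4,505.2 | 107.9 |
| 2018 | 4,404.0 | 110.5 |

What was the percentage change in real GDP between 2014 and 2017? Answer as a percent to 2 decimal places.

11.99%

Real GDP 2014 = 3482.1/0.934 = 3728.16.
Real GDP 2017 = 4505.2/1.079 = 4175.35.
Change = 4175.35/3728.16 − 1 = 0.1199.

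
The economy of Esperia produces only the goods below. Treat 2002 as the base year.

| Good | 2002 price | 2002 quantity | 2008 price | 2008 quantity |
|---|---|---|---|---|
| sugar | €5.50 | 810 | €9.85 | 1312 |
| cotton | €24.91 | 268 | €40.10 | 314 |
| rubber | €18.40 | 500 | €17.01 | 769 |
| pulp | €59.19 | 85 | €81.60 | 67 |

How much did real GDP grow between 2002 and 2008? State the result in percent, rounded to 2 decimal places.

Real GDP 2002 = Nominal GDP 2002 = 5.50·810 + 24.91·268 + 18.40·500 + 59.19·85 = 25362.03.
Real GDP 2008 (at 2002 prices) = 5.50·1312 + 24.91·314 + 18.40·769 + 59.19·67 = 33153.07.
Real growth = 33153.07/25362.03 − 1 = 0.3072.

30.72%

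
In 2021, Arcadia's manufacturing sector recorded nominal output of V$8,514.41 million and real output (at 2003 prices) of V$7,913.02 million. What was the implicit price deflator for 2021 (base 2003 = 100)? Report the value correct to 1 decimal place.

implicit price deflator = (Nominal / Real) × 100 = 8514.41 / 7913.02 × 100 = 107.60.

107.6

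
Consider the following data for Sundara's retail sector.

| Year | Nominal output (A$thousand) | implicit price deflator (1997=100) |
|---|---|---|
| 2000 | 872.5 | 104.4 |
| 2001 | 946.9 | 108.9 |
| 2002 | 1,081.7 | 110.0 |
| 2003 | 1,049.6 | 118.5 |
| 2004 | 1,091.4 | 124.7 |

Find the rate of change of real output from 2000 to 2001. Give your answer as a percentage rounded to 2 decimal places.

4.04%

Real output 2000 = 872.5/1.044 = 835.73.
Real output 2001 = 946.9/1.089 = 869.51.
Change = 869.51/835.73 − 1 = 0.0404.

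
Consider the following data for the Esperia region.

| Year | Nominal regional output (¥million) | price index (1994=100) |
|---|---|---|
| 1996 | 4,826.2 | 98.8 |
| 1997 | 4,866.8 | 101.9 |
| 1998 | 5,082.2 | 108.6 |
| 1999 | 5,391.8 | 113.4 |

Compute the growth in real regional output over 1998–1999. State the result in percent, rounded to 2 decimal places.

1.60%

Real regional output 1998 = 5082.2/1.086 = 4679.74.
Real regional output 1999 = 5391.8/1.134 = 4754.67.
Change = 4754.67/4679.74 − 1 = 0.0160.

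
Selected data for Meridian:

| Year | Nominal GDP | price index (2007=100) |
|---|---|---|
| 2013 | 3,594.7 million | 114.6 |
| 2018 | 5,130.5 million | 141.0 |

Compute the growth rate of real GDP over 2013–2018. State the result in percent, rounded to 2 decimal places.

16.00%

Real GDP 2013 = 3594.7 / 1.146 = 3136.74.
Real GDP 2018 = 5130.5 / 1.410 = 3638.65.
Real growth = 3638.65 / 3136.74 − 1 = 0.1600.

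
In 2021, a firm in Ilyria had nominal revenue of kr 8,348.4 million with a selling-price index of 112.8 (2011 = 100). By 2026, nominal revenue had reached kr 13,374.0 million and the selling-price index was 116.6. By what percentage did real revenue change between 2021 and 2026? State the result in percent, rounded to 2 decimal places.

Real revenue 2021 = 8348.4 / 1.128 = 7401.06.
Real revenue 2026 = 13374.0 / 1.166 = 11469.98.
Real growth = 11469.98 / 7401.06 − 1 = 0.5498.

54.98%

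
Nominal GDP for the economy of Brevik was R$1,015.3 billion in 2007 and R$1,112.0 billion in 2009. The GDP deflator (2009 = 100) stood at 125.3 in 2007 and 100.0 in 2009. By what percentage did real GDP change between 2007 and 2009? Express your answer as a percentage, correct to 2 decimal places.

Real GDP 2007 = 1015.3 / 1.253 = 810.30.
Real GDP 2009 = 1112.0 / 1.000 = 1112.00.
Real growth = 1112.00 / 810.30 − 1 = 0.3723.

37.23%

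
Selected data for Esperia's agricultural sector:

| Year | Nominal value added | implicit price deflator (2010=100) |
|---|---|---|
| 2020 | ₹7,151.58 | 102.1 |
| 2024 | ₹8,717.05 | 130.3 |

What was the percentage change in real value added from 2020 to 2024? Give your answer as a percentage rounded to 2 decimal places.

-4.49%

Real value added 2020 = 7151.58 / 1.021 = 7004.49.
Real value added 2024 = 8717.05 / 1.303 = 6689.98.
Real growth = 6689.98 / 7004.49 − 1 = -0.0449.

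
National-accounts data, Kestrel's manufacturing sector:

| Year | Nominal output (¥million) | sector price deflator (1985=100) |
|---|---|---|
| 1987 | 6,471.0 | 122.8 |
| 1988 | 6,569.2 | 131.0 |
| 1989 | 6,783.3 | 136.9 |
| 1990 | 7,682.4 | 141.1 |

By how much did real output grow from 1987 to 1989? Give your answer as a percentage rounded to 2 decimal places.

Real output 1987 = 6471.0/1.228 = 5269.54.
Real output 1989 = 6783.3/1.369 = 4954.93.
Change = 4954.93/5269.54 − 1 = -0.0597.

-5.97%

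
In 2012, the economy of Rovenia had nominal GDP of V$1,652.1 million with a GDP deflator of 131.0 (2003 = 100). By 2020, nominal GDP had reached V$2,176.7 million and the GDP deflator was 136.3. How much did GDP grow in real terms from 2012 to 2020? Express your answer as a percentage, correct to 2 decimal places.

Real GDP 2012 = 1652.1 / 1.310 = 1261.15.
Real GDP 2020 = 2176.7 / 1.363 = 1596.99.
Real growth = 1596.99 / 1261.15 − 1 = 0.2663.

26.63%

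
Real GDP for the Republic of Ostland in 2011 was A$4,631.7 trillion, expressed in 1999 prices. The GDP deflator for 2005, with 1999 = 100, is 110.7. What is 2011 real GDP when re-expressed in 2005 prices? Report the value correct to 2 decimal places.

A$5,127.29 trillion

Real GDP in 2005 prices = Real GDP in 1999 prices × (P_2005/P_1999) = 4631.7 × 1.107 = 5127.29.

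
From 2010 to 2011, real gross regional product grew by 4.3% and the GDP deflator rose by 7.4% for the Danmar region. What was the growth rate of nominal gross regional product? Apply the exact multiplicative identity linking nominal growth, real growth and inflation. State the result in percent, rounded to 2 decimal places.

12.02%

(1 + g_nom) = (1 + g_real)(1 + π) = 1.0430 × 1.0740 = 1.12018.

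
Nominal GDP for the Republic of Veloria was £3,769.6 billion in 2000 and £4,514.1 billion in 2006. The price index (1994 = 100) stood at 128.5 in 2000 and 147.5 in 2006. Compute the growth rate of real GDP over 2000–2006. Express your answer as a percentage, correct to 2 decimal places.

Deflate each year: 2000 → 3769.6/1.285 = 2933.54; 2006 → 4514.1/1.475 = 3060.41.
So real GDP changed by 3060.41/2933.54 − 1 = 0.0432, i.e. 4.32%.

4.32%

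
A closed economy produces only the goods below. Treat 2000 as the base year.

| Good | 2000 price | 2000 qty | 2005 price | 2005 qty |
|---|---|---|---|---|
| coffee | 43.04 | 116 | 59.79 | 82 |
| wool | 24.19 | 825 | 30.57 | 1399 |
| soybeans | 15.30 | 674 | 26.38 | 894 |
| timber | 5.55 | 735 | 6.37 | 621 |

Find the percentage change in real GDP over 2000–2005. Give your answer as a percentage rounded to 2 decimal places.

38.52%

Real GDP 2000 = Nominal GDP 2000 = 43.04·116 + 24.19·825 + 15.30·674 + 5.55·735 = 39340.84.
Real GDP 2005 (at 2000 prices) = 43.04·82 + 24.19·1399 + 15.30·894 + 5.55·621 = 54495.84.
Real growth = 54495.84/39340.84 − 1 = 0.3852.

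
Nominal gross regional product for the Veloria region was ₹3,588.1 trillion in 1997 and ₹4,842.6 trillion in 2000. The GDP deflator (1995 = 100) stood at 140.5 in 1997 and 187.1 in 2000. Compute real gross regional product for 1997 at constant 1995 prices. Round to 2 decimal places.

Real gross regional product = Nominal / (GDP deflator/100) = 3588.1 / 1.405 = 2553.81.

₹2,553.81 trillion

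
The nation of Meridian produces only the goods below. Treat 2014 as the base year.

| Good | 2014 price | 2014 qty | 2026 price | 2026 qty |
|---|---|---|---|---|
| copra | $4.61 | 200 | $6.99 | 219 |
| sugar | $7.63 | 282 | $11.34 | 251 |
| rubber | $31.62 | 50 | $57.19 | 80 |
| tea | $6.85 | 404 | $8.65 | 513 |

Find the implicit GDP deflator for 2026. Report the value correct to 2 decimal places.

Nominal GDP 2026 = 6.99·219 + 11.34·251 + 57.19·80 + 8.65·513 = 13389.80.
Real GDP 2026 (at 2014 prices) = 4.61·219 + 7.63·251 + 31.62·80 + 6.85·513 = 8968.37.
Deflator = Nominal/Real × 100 = 13389.80/8968.37 × 100 = 149.300.

149.30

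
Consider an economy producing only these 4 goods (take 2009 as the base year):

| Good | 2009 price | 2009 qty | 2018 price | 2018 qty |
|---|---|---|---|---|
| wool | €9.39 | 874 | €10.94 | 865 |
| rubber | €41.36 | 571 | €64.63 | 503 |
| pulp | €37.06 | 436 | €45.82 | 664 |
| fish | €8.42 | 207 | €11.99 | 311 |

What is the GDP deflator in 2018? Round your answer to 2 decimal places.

Nominal GDP 2018 = 10.94·865 + 64.63·503 + 45.82·664 + 11.99·311 = 76125.36.
Real GDP 2018 (at 2009 prices) = 9.39·865 + 41.36·503 + 37.06·664 + 8.42·311 = 56152.89.
Deflator = Nominal/Real × 100 = 76125.36/56152.89 × 100 = 135.568.

135.57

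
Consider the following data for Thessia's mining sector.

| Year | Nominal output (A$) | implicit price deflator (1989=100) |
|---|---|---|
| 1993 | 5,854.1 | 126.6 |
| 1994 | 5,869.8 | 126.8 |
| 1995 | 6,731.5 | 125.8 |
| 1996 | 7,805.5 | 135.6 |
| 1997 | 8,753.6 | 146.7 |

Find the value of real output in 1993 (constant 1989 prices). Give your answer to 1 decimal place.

Real output 1993 = 5854.1 / 1.266 = 4624.09.

A$4,624.1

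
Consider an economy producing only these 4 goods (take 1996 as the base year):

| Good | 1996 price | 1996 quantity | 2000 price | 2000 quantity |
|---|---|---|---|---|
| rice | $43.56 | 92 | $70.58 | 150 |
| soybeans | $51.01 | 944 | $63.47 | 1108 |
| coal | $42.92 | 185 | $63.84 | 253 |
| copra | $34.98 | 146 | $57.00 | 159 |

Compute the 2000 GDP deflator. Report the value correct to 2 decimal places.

133.54

Nominal GDP 2000 = 70.58·150 + 63.47·1108 + 63.84·253 + 57.00·159 = 106126.28.
Real GDP 2000 (at 1996 prices) = 43.56·150 + 51.01·1108 + 42.92·253 + 34.98·159 = 79473.66.
Deflator = Nominal/Real × 100 = 106126.28/79473.66 × 100 = 133.536.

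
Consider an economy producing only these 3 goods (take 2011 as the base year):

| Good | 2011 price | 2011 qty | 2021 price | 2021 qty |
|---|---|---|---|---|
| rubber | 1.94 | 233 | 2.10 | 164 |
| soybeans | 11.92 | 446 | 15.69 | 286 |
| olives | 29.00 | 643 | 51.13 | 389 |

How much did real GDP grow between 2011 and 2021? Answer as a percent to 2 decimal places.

-38.53%

Real GDP 2011 = Nominal GDP 2011 = 1.94·233 + 11.92·446 + 29.00·643 = 24415.34.
Real GDP 2021 (at 2011 prices) = 1.94·164 + 11.92·286 + 29.00·389 = 15008.28.
Real growth = 15008.28/24415.34 − 1 = -0.3853.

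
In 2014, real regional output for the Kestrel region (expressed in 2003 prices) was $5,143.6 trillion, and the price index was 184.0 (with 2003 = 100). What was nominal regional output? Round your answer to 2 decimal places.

Nominal regional output = Real × (price index/100) = 5143.6 × 1.840 = 9464.22.

$9,464.22 trillion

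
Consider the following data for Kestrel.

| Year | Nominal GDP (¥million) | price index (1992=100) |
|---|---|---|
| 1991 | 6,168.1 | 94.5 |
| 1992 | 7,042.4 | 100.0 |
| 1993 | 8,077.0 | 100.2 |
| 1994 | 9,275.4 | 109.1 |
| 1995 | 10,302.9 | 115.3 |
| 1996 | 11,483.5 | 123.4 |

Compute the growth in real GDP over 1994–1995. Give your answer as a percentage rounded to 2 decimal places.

5.10%

Real GDP 1994 = 9275.4/1.091 = 8501.74.
Real GDP 1995 = 10302.9/1.153 = 8935.73.
Change = 8935.73/8501.74 − 1 = 0.0510.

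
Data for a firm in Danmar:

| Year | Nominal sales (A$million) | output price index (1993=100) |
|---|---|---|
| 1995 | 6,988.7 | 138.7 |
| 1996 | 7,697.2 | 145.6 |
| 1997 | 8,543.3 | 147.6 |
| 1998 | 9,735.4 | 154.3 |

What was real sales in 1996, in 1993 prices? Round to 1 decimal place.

Real sales 1996 = 7697.2 / 1.456 = 5286.54.

A$5,286.5 million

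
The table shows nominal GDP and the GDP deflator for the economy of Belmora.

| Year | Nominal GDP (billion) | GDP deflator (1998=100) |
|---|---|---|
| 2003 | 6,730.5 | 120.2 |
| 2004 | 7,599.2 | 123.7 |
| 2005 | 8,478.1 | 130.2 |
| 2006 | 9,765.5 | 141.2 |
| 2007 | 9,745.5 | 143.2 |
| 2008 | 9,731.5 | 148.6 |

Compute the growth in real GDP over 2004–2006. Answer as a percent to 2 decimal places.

Real GDP 2004 = 7599.2/1.237 = 6143.25.
Real GDP 2006 = 9765.5/1.412 = 6916.08.
Change = 6916.08/6143.25 − 1 = 0.1258.

12.58%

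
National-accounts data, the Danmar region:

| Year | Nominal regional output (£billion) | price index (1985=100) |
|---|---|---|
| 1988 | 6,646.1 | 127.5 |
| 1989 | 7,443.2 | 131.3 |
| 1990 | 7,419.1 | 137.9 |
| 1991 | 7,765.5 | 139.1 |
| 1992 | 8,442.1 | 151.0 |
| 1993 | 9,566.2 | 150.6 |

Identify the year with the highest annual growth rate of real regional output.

1989: real = 7443.2/1.313 = 5668.85; growth vs 1988 (5212.63) = 8.75%.
1990: real = 7419.1/1.379 = 5380.06; growth vs 1989 (5668.85) = -5.09%.
1991: real = 7765.5/1.391 = 5582.67; growth vs 1990 (5380.06) = 3.77%.
1992: real = 8442.1/1.510 = 5590.79; growth vs 1991 (5582.67) = 0.15%.
1993: real = 9566.2/1.506 = 6352.06; growth vs 1992 (5590.79) = 13.62%.

1993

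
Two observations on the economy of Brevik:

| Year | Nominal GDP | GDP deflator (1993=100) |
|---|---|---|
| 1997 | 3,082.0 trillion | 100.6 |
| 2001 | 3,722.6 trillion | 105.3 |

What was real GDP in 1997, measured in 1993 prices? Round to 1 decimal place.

Real GDP = Nominal / (GDP deflator/100) = 3082.0 / 1.006 = 3063.62.

3,063.6 trillion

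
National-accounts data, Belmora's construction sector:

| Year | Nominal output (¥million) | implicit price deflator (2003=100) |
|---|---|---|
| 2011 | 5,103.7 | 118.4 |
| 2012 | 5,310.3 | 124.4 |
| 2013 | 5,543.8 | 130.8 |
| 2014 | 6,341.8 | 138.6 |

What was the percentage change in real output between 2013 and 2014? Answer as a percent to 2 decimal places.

7.96%

Real output 2013 = 5543.8/1.308 = 4238.38.
Real output 2014 = 6341.8/1.386 = 4575.61.
Change = 4575.61/4238.38 − 1 = 0.0796.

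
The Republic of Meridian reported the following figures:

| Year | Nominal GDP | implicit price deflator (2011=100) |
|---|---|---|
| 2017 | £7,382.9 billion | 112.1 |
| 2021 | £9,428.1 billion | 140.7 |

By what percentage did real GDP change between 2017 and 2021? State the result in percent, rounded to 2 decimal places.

1.74%

Deflate each year: 2017 → 7382.9/1.121 = 6585.99; 2021 → 9428.1/1.407 = 6700.85.
So real GDP changed by 6700.85/6585.99 − 1 = 0.0174, i.e. 1.74%.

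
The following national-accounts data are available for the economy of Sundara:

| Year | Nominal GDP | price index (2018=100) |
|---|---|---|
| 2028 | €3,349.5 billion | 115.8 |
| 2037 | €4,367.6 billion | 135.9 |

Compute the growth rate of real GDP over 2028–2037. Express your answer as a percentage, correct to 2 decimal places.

Real GDP 2028 = 3349.5 / 1.158 = 2892.49.
Real GDP 2037 = 4367.6 / 1.359 = 3213.83.
Real growth = 3213.83 / 2892.49 − 1 = 0.1111.

11.11%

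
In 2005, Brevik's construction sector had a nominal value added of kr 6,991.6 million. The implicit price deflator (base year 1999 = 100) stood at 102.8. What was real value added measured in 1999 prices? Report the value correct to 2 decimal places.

Real value added = Nominal / (implicit price deflator/100) = 6991.6 / 1.028 = 6801.17.

kr 6,801.17 million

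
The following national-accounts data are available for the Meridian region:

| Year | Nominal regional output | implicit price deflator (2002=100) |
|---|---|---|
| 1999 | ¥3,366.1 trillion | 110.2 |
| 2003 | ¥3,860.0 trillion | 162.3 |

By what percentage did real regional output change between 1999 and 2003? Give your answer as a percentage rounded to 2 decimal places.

-22.14%

Deflate each year: 1999 → 3366.1/1.102 = 3054.54; 2003 → 3860.0/1.623 = 2378.31.
So real regional output changed by 2378.31/3054.54 − 1 = -0.2214, i.e. -22.14%.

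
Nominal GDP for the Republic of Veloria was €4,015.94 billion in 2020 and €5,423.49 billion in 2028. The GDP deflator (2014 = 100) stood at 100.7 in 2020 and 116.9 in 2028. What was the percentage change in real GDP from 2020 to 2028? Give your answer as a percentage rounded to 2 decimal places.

Real GDP 2020 = 4015.94 / 1.007 = 3988.02.
Real GDP 2028 = 5423.49 / 1.169 = 4639.43.
Real growth = 4639.43 / 3988.02 − 1 = 0.1633.

16.33%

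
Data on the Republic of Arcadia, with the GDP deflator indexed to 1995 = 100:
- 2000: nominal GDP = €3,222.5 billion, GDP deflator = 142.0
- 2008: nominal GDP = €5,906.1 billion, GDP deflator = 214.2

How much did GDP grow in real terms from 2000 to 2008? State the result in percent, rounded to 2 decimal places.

21.50%

Deflate each year: 2000 → 3222.5/1.420 = 2269.37; 2008 → 5906.1/2.142 = 2757.28.
So real GDP changed by 2757.28/2269.37 − 1 = 0.2150, i.e. 21.50%.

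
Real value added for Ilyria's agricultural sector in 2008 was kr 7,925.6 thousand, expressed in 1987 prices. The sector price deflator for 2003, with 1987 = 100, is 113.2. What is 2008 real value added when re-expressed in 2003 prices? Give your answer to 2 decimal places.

Real value added in 2003 prices = Real value added in 1987 prices × (P_2003/P_1987) = 7925.6 × 1.132 = 8971.78.

kr 8,971.78 thousand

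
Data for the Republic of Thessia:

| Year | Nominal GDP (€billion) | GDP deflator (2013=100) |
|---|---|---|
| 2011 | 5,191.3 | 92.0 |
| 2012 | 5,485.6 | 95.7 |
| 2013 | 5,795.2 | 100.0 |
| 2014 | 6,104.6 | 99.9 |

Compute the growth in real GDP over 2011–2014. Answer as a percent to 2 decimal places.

Real GDP 2011 = 5191.3/0.920 = 5642.72.
Real GDP 2014 = 6104.6/0.999 = 6110.71.
Change = 6110.71/5642.72 − 1 = 0.0829.

8.29%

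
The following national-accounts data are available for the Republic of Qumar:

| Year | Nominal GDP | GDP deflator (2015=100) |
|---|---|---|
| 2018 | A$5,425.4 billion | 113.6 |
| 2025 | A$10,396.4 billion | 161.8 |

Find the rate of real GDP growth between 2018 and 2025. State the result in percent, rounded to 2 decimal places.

Real GDP 2018 = 5425.4 / 1.136 = 4775.88.
Real GDP 2025 = 10396.4 / 1.618 = 6425.46.
Real growth = 6425.46 / 4775.88 − 1 = 0.3454.

34.54%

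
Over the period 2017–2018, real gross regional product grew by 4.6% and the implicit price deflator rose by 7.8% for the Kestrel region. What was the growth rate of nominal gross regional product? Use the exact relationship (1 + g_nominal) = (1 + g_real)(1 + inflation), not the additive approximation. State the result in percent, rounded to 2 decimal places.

(1 + g_nom) = (1 + g_real)(1 + π) = 1.0460 × 1.0780 = 1.12759.

12.76%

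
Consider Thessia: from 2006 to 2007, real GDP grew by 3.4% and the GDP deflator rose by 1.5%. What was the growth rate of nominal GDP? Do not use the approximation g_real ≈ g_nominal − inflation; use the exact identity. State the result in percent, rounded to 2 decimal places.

(1 + g_nom) = (1 + g_real)(1 + π) = 1.0340 × 1.0150 = 1.04951.

4.95%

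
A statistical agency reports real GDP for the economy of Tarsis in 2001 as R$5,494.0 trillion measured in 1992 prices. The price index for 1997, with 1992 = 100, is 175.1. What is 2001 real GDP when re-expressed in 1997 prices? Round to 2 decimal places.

Real GDP in 1997 prices = Real GDP in 1992 prices × (P_1997/P_1992) = 5494.0 × 1.751 = 9619.99.

R$9,619.99 trillion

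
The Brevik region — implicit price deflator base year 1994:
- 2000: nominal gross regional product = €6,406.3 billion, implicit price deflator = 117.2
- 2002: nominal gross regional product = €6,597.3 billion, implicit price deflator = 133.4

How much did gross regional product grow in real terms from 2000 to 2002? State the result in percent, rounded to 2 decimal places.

Deflate each year: 2000 → 6406.3/1.172 = 5466.13; 2002 → 6597.3/1.334 = 4945.50.
So real gross regional product changed by 4945.50/5466.13 − 1 = -0.0952, i.e. -9.52%.

-9.52%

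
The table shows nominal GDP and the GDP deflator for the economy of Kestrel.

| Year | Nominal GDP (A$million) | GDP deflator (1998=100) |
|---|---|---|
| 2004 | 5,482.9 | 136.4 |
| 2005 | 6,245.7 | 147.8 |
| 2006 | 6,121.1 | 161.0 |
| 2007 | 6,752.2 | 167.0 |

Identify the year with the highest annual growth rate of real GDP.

2005: real = 6245.7/1.478 = 4225.78; growth vs 2004 (4019.72) = 5.13%.
2006: real = 6121.1/1.610 = 3801.93; growth vs 2005 (4225.78) = -10.03%.
2007: real = 6752.2/1.670 = 4043.23; growth vs 2006 (3801.93) = 6.35%.

2007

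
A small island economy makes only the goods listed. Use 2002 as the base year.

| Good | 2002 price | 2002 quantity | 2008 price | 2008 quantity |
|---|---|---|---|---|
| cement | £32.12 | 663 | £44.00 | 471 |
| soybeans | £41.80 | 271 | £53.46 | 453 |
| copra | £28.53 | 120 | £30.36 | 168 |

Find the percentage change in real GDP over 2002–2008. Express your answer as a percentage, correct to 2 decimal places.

Real GDP 2002 = Nominal GDP 2002 = 32.12·663 + 41.80·271 + 28.53·120 = 36046.96.
Real GDP 2008 (at 2002 prices) = 32.12·471 + 41.80·453 + 28.53·168 = 38856.96.
Real growth = 38856.96/36046.96 − 1 = 0.0780.

7.80%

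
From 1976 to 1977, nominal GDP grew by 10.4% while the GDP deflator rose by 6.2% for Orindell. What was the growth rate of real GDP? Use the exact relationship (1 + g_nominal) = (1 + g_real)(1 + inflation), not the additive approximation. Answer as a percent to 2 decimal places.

(1 + g_nom) = (1 + g_real)(1 + π), so g_real = 1.1040 / 1.0620 − 1 = 0.03955.

3.95%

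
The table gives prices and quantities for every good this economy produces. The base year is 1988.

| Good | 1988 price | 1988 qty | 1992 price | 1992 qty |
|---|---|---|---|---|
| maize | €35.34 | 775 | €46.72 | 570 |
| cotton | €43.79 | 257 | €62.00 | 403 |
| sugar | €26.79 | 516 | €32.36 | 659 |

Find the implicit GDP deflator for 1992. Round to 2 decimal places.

Nominal GDP 1992 = 46.72·570 + 62.00·403 + 32.36·659 = 72941.64.
Real GDP 1992 (at 1988 prices) = 35.34·570 + 43.79·403 + 26.79·659 = 55445.78.
Deflator = Nominal/Real × 100 = 72941.64/55445.78 × 100 = 131.555.

131.55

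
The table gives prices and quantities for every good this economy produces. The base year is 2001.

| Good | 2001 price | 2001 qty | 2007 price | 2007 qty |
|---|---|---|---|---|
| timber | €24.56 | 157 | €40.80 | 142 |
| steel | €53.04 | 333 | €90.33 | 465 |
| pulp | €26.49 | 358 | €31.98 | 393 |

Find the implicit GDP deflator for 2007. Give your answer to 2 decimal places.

156.54

Nominal GDP 2007 = 40.80·142 + 90.33·465 + 31.98·393 = 60365.19.
Real GDP 2007 (at 2001 prices) = 24.56·142 + 53.04·465 + 26.49·393 = 38561.69.
Deflator = Nominal/Real × 100 = 60365.19/38561.69 × 100 = 156.542.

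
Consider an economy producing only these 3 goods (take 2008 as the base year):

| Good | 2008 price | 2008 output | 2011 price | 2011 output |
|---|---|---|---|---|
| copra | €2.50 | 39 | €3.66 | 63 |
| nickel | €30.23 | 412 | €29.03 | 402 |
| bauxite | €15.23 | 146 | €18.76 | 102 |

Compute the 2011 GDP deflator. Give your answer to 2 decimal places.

Nominal GDP 2011 = 3.66·63 + 29.03·402 + 18.76·102 = 13814.16.
Real GDP 2011 (at 2008 prices) = 2.50·63 + 30.23·402 + 15.23·102 = 13863.42.
Deflator = Nominal/Real × 100 = 13814.16/13863.42 × 100 = 99.645.

99.64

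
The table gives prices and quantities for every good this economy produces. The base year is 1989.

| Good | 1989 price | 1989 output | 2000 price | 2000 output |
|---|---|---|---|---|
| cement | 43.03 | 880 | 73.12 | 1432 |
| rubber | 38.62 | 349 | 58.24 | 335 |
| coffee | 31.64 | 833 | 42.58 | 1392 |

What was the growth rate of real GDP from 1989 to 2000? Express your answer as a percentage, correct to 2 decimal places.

Real GDP 1989 = Nominal GDP 1989 = 43.03·880 + 38.62·349 + 31.64·833 = 77700.90.
Real GDP 2000 (at 1989 prices) = 43.03·1432 + 38.62·335 + 31.64·1392 = 118599.54.
Real growth = 118599.54/77700.90 − 1 = 0.5264.

52.64%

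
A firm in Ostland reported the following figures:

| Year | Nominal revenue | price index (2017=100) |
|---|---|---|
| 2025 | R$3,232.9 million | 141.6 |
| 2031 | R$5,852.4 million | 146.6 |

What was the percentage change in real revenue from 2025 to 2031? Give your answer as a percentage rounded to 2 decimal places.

Real revenue 2025 = 3232.9 / 1.416 = 2283.12.
Real revenue 2031 = 5852.4 / 1.466 = 3992.09.
Real growth = 3992.09 / 2283.12 − 1 = 0.7485.

74.85%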